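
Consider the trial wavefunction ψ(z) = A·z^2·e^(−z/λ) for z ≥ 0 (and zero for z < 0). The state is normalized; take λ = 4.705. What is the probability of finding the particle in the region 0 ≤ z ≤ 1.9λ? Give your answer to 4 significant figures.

The probability is P = ∫ |ψ|² dz over [0, 1.9λ].
With A² fixed by ∫|ψ|² = 1, i.e. A² = (3·λ^5/4)^(−1), substitute and integrate.
In terms of u = z/λ (A² and the length scale cancel between numerator and denominator), P = [∫_{0}^{1.9} u^4·e^(-2·u) du] / [∫_{0}^{∞} u^4·e^(-2·u) du].
With ∫ u^4·e^(-2·u) du = -(u^4/2 + u^3 + 3·u^2/2 + 3·u/2 + 3/4)·e^(-2·u) + C, the region integral is ≈ 0.249117 and the full one is 3/4.
Taking the ratio, P = 0.33216.

P ≈ 0.3322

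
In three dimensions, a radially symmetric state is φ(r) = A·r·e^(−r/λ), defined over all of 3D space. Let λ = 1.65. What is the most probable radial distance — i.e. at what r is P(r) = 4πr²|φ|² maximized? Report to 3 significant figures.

r ≈ 3.30

Differentiate P(r) = 4πr²|φ|² with respect to r and set to zero.
This gives r = 2·λ.
With λ = 1.65, the most probable radial distance is 3.300.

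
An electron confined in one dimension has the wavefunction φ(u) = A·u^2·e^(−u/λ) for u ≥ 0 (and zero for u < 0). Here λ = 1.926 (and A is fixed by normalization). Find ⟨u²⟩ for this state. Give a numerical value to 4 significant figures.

⟨u²⟩ = ∫ u^2 |φ|² du over the full domain.
Using ∫₀^∞ uⁿ e^(−αu) du = n!/αⁿ⁺¹, since the A² factors cancel between numerator and denominator, ⟨u²⟩ = 15·λ^2/2.
Putting λ = 1.926 gives 27.821.

⟨u^2⟩ ≈ 27.82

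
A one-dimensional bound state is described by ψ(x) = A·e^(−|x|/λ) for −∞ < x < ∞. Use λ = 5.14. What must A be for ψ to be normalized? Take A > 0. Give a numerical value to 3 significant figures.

A ≈ 0.441

Normalization requires ∫|ψ|² dx = 1, integrated from −∞ to ∞.
Recall ∫₀^∞ x^m e^(−x/β) dx = m!·β^(m+1), carrying out the integral gives A² · λ.
So A² = (λ)^(−1).
Plugging in λ = 5.14 yields A = 0.4411.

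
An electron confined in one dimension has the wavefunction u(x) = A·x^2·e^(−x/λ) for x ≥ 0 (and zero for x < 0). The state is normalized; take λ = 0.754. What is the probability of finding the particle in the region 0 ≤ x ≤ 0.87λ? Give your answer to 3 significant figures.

The probability is P = ∫ |u|² dx over [0, 0.87λ].
With A² fixed by ∫|u|² = 1, i.e. A² = (3·λ^5/4)^(−1), substitute and integrate.
In terms of t = x/λ (A² and the length scale cancel between numerator and denominator), P = [∫_{0}^{0.87} t^4·e^(-2·t) dt] / [∫_{0}^{∞} t^4·e^(-2·t) dt].
With ∫ t^4·e^(-2·t) dt = -(t^4/2 + t^3 + 3·t^2/2 + 3·t/2 + 3/4)·e^(-2·t) + C, the region integral is ≈ 0.024170 and the full one is 3/4.
Taking the ratio, P = 0.03223.

P ≈ 0.0322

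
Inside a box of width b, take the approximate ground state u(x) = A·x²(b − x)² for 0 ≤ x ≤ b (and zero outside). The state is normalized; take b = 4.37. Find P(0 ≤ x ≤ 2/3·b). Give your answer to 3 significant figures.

P ≈ 0.855

The probability is P = ∫ |u|² dx over [0, 2/3·b].
With A² fixed by ∫|u|² = 1, i.e. A² = (b^9/630)^(−1), substitute and integrate.
In terms of t = x/b (A² and the length scale cancel between numerator and denominator), P = [∫_{0}^{2/3} t^4·(1 - t)^4 dt] / [∫_{0}^{1} t^4·(1 - t)^4 dt].
With ∫ t^4·(1 - t)^4 dt = t^5·(70·t^4 - 315·t^3 + 540·t^2 - 420·t + 126)/630 + C, the region integral is ≈ 0.0013574 and the full one is 1/630.
This works out to P = 0.8552.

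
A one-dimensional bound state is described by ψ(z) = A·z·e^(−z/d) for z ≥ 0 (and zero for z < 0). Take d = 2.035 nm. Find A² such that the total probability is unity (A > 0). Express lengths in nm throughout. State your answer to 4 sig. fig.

We need A² ∫|f|² dz = 1, taking the integral from 0 to ∞.
With ∫₀^∞ z^2 e^(−αz) dz = 2!/α^3, with ψ = A·z·e^(−z/d), the integral evaluates to A²·[d^3/4].
Setting this equal to 1 gives A² = 1/(d^3/4).
Plugging in d = 2.035 yields A = 0.68894.

A^2 ≈ 0.4746 nm^(-3)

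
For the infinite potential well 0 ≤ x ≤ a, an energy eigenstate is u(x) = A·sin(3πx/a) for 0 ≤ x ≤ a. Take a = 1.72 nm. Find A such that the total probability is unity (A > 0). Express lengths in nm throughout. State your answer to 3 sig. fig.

Require ∫ |u|² dx = 1 over the whole domain.
With ∫₀^a sin²(nπx/a) dx = a/2, the integral (without the A² prefactor) comes out to a/2.
So A² = (a/2)^(−1).
Plugging in a = 1.72 yields A = 1.078.

A ≈ 1.08 nm^(-1/2)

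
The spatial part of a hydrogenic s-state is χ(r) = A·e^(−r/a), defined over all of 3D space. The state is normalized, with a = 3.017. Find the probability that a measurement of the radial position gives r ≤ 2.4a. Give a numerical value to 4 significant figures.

With dV = 4πr²dr, the probability is ∫|χ|² dV over r ≤ 2.4a.
A² is fixed by ∫₀^∞ 4πr²|χ|² dr = 1, i.e. A² = (π·a^3)^(−1).
Let u = r/a; then A², 4π and the length scale all cancel, so P = ∫_{0}^{2.4} u^2·e^(-2·u) du ÷ ∫_{0}^{∞} u^2·e^(-2·u) du.
With ∫ u^2·e^(-2·u) du = -(2·u^2 + 2·u + 1)·e^(-2·u)/4 + C, the region integral is 1/4 - 433·e^(-24/5)/100 and the full one is 1/4.
This evaluates to P = 0.85746.

P ≈ 0.8575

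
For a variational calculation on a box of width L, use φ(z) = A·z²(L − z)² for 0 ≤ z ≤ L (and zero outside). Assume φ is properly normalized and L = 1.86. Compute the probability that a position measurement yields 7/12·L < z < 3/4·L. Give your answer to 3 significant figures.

|φ|² is the probability density, so P = ∫_{7/12·L}^{3/4·L} |φ|² dz.
With A² fixed by ∫|φ|² = 1, i.e. A² = (L^9/630)^(−1), substitute and integrate.
In terms of u = z/L (A² and the length scale cancel between numerator and denominator), P = [∫_{7/12}^{3/4} u^4·(1 - u)^4 du] / [∫_{0}^{1} u^4·(1 - u)^4 du].
Using ∫ u^4·(1 - u)^4 du = u^5·(70·u^4 - 315·u^3 + 540·u^2 - 420·u + 126)/630, the numerator is ≈ 0.00040223 and the denominator is 1/630.
Taking the ratio, P = 0.2534.

P ≈ 0.253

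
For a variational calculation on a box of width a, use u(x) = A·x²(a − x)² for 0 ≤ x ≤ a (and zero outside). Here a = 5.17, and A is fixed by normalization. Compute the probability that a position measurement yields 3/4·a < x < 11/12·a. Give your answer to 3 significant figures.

P = ∫_{3/4·a}^{11/12·a} |u(x)|² dx.
The normalization integral ∫|u|²dx over the whole domain equals a^9/630·A², and A² cancels in the ratio.
In terms of t = x/a (A² and the length scale cancel between numerator and denominator), P = [∫_{3/4}^{11/12} t^4·(1 - t)^4 dt] / [∫_{0}^{1} t^4·(1 - t)^4 dt].
With ∫ t^4·(1 - t)^4 dt = t^5·(70·t^4 - 315·t^3 + 540·t^2 - 420·t + 126)/630 + C, the region integral is ≈ 0.000077059 and the full one is 1/630.
The result is P = 0.04855.

P ≈ 0.0485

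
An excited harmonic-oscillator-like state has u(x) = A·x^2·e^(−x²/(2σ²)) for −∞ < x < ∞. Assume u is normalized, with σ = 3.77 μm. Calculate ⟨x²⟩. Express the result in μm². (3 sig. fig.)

⟨x²⟩ = ∫ x^2 |u|² dx over the full domain.
Using the Gaussian integral ∫_{−∞}^{∞} e^(−αx²) dx = √(π/α), since the A² factors cancel between numerator and denominator, ⟨x²⟩ = 5·σ^2/2.
Putting σ = 3.77 gives 35.53.

⟨x^2⟩ ≈ 35.5 μm^2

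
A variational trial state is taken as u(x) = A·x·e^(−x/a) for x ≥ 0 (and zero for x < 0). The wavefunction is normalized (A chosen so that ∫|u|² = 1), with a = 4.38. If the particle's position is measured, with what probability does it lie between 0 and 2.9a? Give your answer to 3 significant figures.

P ≈ 0.928

The probability is P = ∫ |u|² dx over [0, 2.9a].
The normalization integral ∫|u|²dx over the whole domain equals a^3/4·A², and A² cancels in the ratio.
In terms of t = x/a (A² and the length scale cancel between numerator and denominator), P = [∫_{0}^{2.9} t^2·e^(-2·t) dt] / [∫_{0}^{∞} t^2·e^(-2·t) dt].
An antiderivative of t^2·e^(-2·t) is -(2·t^2 + 2·t + 1)·e^(-2·t)/4; evaluating from 0 to 2.9 gives 1/4 - 1181·e^(-29/5)/200, while the full integral is 1/4.
The result is P = 0.9285.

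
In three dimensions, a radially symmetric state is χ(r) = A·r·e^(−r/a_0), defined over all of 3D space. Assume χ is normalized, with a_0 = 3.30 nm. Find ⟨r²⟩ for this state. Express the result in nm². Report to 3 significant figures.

⟨r^2⟩ ≈ 81.7 nm^2

By definition ⟨r²⟩ = ∫ r^2 |χ(r)|² 4πr² dr.
The ratio of the moment integral to the normalization integral gives ⟨r²⟩ = 15·a_0^2/2.
Putting a_0 = 3.30 gives 81.68.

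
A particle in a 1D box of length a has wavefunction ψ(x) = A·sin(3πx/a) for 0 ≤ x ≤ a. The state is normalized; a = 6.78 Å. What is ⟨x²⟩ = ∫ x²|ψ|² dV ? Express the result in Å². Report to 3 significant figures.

⟨x^2⟩ ≈ 15.1 Å^2

By definition ⟨x²⟩ = ∫ x^2 |ψ(x)|² dx.
Using sin²θ = (1 − cos 2θ)/2, since the A² factors cancel between numerator and denominator, ⟨x²⟩ = -a^2/(18·π^2) + a^2/3.
With a = 6.78, ⟨x^2⟩ = 15.06.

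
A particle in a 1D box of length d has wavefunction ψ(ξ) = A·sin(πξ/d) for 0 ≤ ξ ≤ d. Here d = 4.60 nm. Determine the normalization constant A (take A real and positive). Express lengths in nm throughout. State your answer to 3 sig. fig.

The normalization condition is ∫|ψ|² dξ = 1 from 0 to d.
∫|ψ|² dξ = A²·(d/2).
Hence A² = 1/[d/2].
Plugging in d = 4.60 yields A = 0.6594.

A ≈ 0.659 nm^(-1/2)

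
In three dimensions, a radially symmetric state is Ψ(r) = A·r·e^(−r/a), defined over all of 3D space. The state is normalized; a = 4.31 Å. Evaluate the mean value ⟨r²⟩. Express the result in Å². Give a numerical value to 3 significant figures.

⟨r^2⟩ ≈ 139 Å^2

⟨r²⟩ = ∫ r^2 |Ψ|² 4πr² dr over the full domain.
Since the A² factors cancel between numerator and denominator, ⟨r²⟩ = 15·a^2/2.
With a = 4.31, ⟨r^2⟩ = 139.3.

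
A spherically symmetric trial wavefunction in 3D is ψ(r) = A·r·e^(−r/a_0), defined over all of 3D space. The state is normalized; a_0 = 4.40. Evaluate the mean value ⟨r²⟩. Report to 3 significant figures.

⟨r^2⟩ ≈ 145

⟨r²⟩ = ∫ r^2 |ψ|² 4πr² dr over the full domain.
With ∫₀^∞ r^6 e^(−αr) dr = 6!/α^7, evaluating both integrals, ⟨r²⟩ = 15·a_0^2/2.
Putting a_0 = 4.40 gives 145.2.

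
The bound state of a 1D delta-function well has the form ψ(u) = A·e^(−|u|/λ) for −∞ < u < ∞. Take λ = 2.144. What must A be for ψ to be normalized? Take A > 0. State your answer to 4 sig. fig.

A ≈ 0.6829

Normalization requires ∫|ψ|² du = 1, integrated from −∞ to ∞.
With ∫₀^∞ u^0 e^(−αu) du = 0!/α^1, carrying out the integral gives A² · λ.
Setting this equal to 1 gives A² = 1/(λ).
With λ = 2.144: A² = 0.46642 and A = 0.68295.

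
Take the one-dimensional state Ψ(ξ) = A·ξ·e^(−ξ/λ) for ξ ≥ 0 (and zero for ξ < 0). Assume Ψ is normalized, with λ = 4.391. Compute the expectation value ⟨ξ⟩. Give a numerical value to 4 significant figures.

By definition ⟨ξ⟩ = ∫ ξ |Ψ(ξ)|² dξ.
Since the A² factors cancel between numerator and denominator, ⟨ξ⟩ = 3·λ/2.
With λ = 4.391, ⟨ξ⟩ = 6.5865.

⟨ξ⟩ ≈ 6.587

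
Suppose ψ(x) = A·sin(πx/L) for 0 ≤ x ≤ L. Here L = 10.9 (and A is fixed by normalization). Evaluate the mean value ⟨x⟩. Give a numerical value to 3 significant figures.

By definition ⟨x⟩ = ∫ x |ψ(x)|² dx.
Evaluating both integrals, ⟨x⟩ = L/2.
Putting L = 10.9 gives 5.450.

⟨x⟩ ≈ 5.45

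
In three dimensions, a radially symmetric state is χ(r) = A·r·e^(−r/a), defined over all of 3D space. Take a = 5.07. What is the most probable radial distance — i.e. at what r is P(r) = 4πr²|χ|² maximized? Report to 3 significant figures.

r ≈ 10.1

Set d/dr [P(r) = 4πr²|χ|²] = 0 and solve for r > 0.
Solving yields r = 2·a.
With a = 5.07, the most probable radial distance is 10.14.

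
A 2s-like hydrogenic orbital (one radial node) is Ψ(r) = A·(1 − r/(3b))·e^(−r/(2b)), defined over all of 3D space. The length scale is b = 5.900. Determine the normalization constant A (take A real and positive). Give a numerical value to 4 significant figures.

We need A² ∫|f|² 4πr² dr = 1, taking the integral from 0 to ∞.
With ∫₀^∞ r^4 e^(−αr) dr = 4!/α^5, carrying out the integral gives A² · 8·π·b^3/3.
So A² = (8·π·b^3/3)^(−1).
With b = 5.900: A² = 0.00058120 and A = 0.024108.

A ≈ 0.02411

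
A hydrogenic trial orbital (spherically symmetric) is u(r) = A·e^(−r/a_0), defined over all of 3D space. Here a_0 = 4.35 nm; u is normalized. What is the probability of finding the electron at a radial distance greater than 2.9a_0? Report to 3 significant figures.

P ≈ 0.0715

Integrate the radial probability density 4πr²|u|² over r > 2.9a_0.
Normalization gives A² = 1/(π·a_0^3).
Substituting t = r/a_0, A², 4π and the length scale all cancel in the ratio: P = ∫_{2.9}^{∞} t^2·e^(-2·t) dt / ∫_{0}^{∞} t^2·e^(-2·t) dt.
Using ∫ t^2·e^(-2·t) dt = -(2·t^2 + 2·t + 1)·e^(-2·t)/4, the numerator is 1181·e^(-29/5)/200 and the denominator is 1/4.
This evaluates to P = 0.07151.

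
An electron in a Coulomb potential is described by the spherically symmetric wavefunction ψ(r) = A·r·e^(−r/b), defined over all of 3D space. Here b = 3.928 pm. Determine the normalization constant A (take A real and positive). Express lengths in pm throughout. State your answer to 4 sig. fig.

A ≈ 0.01065 pm^(-5/2)

Normalization requires ∫|ψ|² 4πr² dr = 1, integrated from 0 to ∞.
∫|ψ|² 4πr² dr = A²·(3·π·b^5).
Hence A² = 1/[3·π·b^5].
Substituting b = 3.928 gives A² = 0.00011347, so A = 0.010652.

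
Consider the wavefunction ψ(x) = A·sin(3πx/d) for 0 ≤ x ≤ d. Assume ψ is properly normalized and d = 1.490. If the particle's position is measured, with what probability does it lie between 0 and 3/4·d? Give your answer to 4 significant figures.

P ≈ 0.6969

|ψ|² is the probability density, so P = ∫_{0}^{3/4·d} |ψ|² dx.
With A² fixed by ∫|ψ|² = 1, i.e. A² = (d/2)^(−1), substitute and integrate.
In terms of u = x/d (A² and the length scale cancel between numerator and denominator), P = [∫_{0}^{3/4} sin(3·π·u)^2 du] / [∫_{0}^{1} sin(3·π·u)^2 du].
Using ∫ sin(3·π·u)^2 du = u/2 - sin(6·π·u)/(12·π), the numerator is 3/8 - 1/(12·π) and the denominator is 1/2.
The result is P = (-2 + 9·π)/(12·π).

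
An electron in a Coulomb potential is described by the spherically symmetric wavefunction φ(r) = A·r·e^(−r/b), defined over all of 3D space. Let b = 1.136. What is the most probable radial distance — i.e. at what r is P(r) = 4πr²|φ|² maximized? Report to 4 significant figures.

Differentiate P(r) = 4πr²|φ|² with respect to r and set to zero.
Solving yields r = 2·b.
With b = 1.136, the most probable radial distance is 2.2720.

r ≈ 2.272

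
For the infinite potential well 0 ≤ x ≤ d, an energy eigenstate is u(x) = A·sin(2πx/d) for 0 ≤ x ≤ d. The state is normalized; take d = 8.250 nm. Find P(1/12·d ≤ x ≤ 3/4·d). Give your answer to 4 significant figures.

P = ∫_{1/12·d}^{3/4·d} |u(x)|² dx.
The normalization integral ∫|u|²dx over the whole domain equals d/2·A², and A² cancels in the ratio.
In terms of t = x/d (A² and the length scale cancel between numerator and denominator), P = [∫_{1/12}^{3/4} sin(2·π·t)^2 dt] / [∫_{0}^{1} sin(2·π·t)^2 dt].
An antiderivative of sin(2·π·t)^2 is t/2 - sin(4·π·t)/(8·π); evaluating from 1/12 to 3/4 gives √(3)/(16·π) + 1/3, while the full integral is 1/2.
Evaluating gives P = √(3)/(8·π) + 2/3.

P ≈ 0.7356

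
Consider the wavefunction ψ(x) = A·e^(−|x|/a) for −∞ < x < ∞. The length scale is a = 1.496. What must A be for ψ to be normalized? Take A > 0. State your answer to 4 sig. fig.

A ≈ 0.8176

We need A² ∫|f|² dx = 1, taking the integral from −∞ to ∞.
With ∫₀^∞ x^0 e^(−αx) dx = 0!/α^1, the integral (without the A² prefactor) comes out to a.
Setting this equal to 1 gives A² = 1/(a).
Substituting a = 1.496 gives A² = 0.66845, so A = 0.81759.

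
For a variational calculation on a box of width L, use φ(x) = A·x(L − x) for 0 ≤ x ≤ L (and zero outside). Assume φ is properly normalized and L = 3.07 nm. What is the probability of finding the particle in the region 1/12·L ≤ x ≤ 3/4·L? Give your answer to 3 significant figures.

|φ|² is the probability density, so P = ∫_{1/12·L}^{3/4·L} |φ|² dx.
With A² fixed by ∫|φ|² = 1, i.e. A² = (L^5/30)^(−1), substitute and integrate.
In terms of u = x/L (A² and the length scale cancel between numerator and denominator), P = [∫_{1/12}^{3/4} u^2·(1 - u)^2 du] / [∫_{0}^{1} u^2·(1 - u)^2 du].
Using ∫ u^2·(1 - u)^2 du = u^3·(6·u^2 - 15·u + 10)/30, the numerator is ≈ 0.029713 and the denominator is 1/30.
This works out to P = 4621/5184.

P ≈ 0.891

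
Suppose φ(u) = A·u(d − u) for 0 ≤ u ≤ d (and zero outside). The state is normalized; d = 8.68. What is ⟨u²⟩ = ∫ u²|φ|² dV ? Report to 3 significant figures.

⟨u^2⟩ ≈ 21.5

By definition ⟨u²⟩ = ∫ u^2 |φ(u)|² du.
Evaluating both integrals, ⟨u²⟩ = 2·d^2/7.
Putting d = 8.68 gives 21.53.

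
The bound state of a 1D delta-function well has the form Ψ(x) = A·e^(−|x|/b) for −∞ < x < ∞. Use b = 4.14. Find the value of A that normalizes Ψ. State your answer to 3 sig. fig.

A ≈ 0.491

Normalization requires ∫|Ψ|² dx = 1, integrated from −∞ to ∞.
Carrying out the integral gives A² · b.
Setting this equal to 1 gives A² = 1/(b).
With b = 4.14: A² = 0.2415 and A = 0.4915.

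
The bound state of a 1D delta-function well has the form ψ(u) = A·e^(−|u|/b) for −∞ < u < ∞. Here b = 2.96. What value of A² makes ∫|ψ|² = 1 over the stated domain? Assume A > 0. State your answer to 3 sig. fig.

The normalization condition is ∫|ψ|² du = 1 from −∞ to ∞.
Carrying out the integral gives A² · b.
Setting this equal to 1 gives A² = 1/(b).
Substituting b = 2.96 gives A² = 0.3378, so A = 0.5812.

A^2 ≈ 0.338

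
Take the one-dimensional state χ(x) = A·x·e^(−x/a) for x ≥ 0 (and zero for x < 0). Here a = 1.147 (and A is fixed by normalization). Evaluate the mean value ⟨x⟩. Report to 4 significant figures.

⟨x⟩ = ∫ x |χ|² dx over the full domain.
Using ∫₀^∞ xⁿ e^(−αx) dx = n!/αⁿ⁺¹, evaluating both integrals, ⟨x⟩ = 3·a/2.
Putting a = 1.147 gives 1.7205.

⟨x⟩ ≈ 1.721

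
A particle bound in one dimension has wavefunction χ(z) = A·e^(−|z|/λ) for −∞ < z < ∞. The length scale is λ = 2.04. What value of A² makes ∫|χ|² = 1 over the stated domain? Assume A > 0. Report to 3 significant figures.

A^2 ≈ 0.490

The normalization condition is ∫|χ|² dz = 1 from −∞ to ∞.
With χ = A·e^(−|z|/λ), the integral evaluates to A²·[λ].
Substituting λ = 2.04 gives A² = 0.4902, so A = 0.7001.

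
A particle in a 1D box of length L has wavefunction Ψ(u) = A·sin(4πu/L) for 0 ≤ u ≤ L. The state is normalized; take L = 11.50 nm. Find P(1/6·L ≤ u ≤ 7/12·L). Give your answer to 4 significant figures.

P ≈ 0.3478

The probability is P = ∫ |Ψ|² du over [1/6·L, 7/12·L].
The normalization integral ∫|Ψ|²du over the whole domain equals L/2·A², and A² cancels in the ratio.
Substituting t = u/L, A² and the length scale cancel in the ratio: P = ∫_{1/6}^{7/12} sin(4·π·t)^2 dt / ∫_{0}^{1} sin(4·π·t)^2 dt.
Using ∫ sin(4·π·t)^2 dt = t/2 - sin(4·π·t)·cos(4·π·t)/(8·π), the numerator is -√(3)/(16·π) + 5/24 and the denominator is 1/2.
This works out to P = -√(3)/(8·π) + 5/12.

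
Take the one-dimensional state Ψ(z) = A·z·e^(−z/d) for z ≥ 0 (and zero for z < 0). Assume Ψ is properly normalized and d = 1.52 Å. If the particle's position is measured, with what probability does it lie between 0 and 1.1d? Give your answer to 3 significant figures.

|Ψ|² is the probability density, so P = ∫_{0}^{1.1d} |Ψ|² dz.
With A² fixed by ∫|Ψ|² = 1, i.e. A² = (d^3/4)^(−1), substitute and integrate.
In terms of u = z/d (A² and the length scale cancel between numerator and denominator), P = [∫_{0}^{1.1} u^2·e^(-2·u) du] / [∫_{0}^{∞} u^2·e^(-2·u) du].
An antiderivative of u^2·e^(-2·u) is -(2·u^2 + 2·u + 1)·e^(-2·u)/4; evaluating from 0 to 1.1 gives 1/4 - 281·e^(-11/5)/200, while the full integral is 1/4.
The result is P = 0.3773.

P ≈ 0.377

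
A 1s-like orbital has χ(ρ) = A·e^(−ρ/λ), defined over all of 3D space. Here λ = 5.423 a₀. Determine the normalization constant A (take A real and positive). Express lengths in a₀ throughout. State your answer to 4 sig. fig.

Require ∫ |χ|² 4πρ² dρ = 1 over the whole domain.
The angular integral contributes 4π, leaving ∫₀^∞ ρ²|χ|² dρ.
Recall ∫₀^∞ ρ^m e^(−ρ/β) dρ = m!·β^(m+1), with χ = A·e^(−ρ/λ), the integral evaluates to A²·[π·λ^3].
Hence A² = 1/[π·λ^3].
Substituting λ = 5.423 gives A² = 0.0019959, so A = 0.044675.

A ≈ 0.04468 a₀^(-3/2)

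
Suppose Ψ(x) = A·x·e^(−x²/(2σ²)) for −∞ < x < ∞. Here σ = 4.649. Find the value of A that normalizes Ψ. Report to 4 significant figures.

Normalization requires ∫|Ψ|² dx = 1, integrated from −∞ to ∞.
With ∫_{−∞}^{∞} x^(2m) e^(−αx²) dx = (2m−1)!!·√π / (2^m α^(m+1/2)), carrying out the integral gives A² · √(π)·σ^3/2.
So A² = (√(π)·σ^3/2)^(−1).
Plugging in σ = 4.649 yields A = 0.10597.

A ≈ 0.1060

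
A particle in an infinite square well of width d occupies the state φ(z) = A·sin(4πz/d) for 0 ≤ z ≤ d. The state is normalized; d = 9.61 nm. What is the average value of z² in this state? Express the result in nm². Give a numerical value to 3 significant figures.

⟨z^2⟩ ≈ 30.5 nm^2

The expectation value is the |φ|²-weighted average of z^2: ∫ z^2|φ|² dz.
Evaluating both integrals, ⟨z²⟩ = -d^2/(32·π^2) + d^2/3.
With d = 9.61, ⟨z^2⟩ = 30.49.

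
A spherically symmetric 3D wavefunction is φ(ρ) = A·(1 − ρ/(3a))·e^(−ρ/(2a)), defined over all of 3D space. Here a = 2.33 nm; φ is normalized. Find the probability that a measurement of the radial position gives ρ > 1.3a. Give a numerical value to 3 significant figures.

P ≈ 0.787

Integrate the radial probability density 4πρ²|φ|² over ρ > 1.3a.
A² is fixed by ∫₀^∞ 4πρ²|φ|² dρ = 1, i.e. A² = (8·π·a^3/3)^(−1).
Let u = ρ/a; then A², 4π and the length scale all cancel, so P = ∫_{1.3}^{∞} u^2·(1 - u/3)^2·e^(-u) du ÷ ∫_{0}^{∞} u^2·(1 - u/3)^2·e^(-u) du.
An antiderivative of u^2·(1 - u/3)^2·e^(-u) is (-u^4 + 2·u^3 - 3·u^2 - 6·u - 6)·e^(-u)/9; evaluating from 1.3 to ∞ gives ≈ 0.52484, while the full integral is 2/3.
Taking the ratio yields P = 0.7873.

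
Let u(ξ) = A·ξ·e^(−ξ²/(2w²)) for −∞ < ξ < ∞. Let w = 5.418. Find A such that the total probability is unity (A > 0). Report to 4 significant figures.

A ≈ 0.08423

We need A² ∫|f|² dξ = 1, taking the integral from −∞ to ∞.
∫|u|² dξ = A²·(√(π)·w^3/2).
Setting this equal to 1 gives A² = 1/(√(π)·w^3/2).
Plugging in w = 5.418 yields A = 0.084230.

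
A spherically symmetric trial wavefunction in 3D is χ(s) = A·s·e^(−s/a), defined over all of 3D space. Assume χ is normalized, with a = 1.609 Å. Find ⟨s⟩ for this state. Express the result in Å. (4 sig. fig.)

⟨s⟩ ≈ 4.023 Å

⟨s⟩ = ∫ s |χ|² 4πs² ds over the full domain.
Evaluating both integrals, ⟨s⟩ = 5·a/2.
Putting a = 1.609 gives 4.0225.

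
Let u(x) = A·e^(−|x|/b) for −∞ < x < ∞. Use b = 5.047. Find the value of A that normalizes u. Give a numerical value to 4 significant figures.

Require ∫ |u|² dx = 1 over the whole domain.
Recall ∫₀^∞ x^m e^(−x/β) dx = m!·β^(m+1), with u = A·e^(−|x|/b), the integral evaluates to A²·[b].
Hence A² = 1/[b].
Substituting b = 5.047 gives A² = 0.19814, so A = 0.44513.

A ≈ 0.4451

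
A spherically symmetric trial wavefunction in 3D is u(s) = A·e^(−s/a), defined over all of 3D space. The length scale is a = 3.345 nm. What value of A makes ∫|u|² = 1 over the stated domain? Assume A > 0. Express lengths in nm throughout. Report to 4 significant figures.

The normalization condition is ∫|u|² 4πs² ds = 1 from 0 to ∞.
In 3D with spherical symmetry the volume element is 4πs² ds.
Carrying out the integral gives A² · π·a^3.
So A² = (π·a^3)^(−1).
With a = 3.345: A² = 0.0085048 and A = 0.092221.

A ≈ 0.09222 nm^(-3/2)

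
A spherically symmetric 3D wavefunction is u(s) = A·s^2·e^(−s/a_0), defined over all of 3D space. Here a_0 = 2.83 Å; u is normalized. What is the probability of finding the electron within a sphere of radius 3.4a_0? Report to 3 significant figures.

With dV = 4πs²ds, the probability is ∫|u|² dV over s ≤ 3.4a_0.
The full normalization integral is A²·[45·π·a_0^7/2] = 1, fixing A².
Substituting t = s/a_0, A², 4π and the length scale all cancel in the ratio: P = ∫_{0}^{3.4} t^6·e^(-2·t) dt / ∫_{0}^{∞} t^6·e^(-2·t) dt.
With ∫ t^6·e^(-2·t) dt = -(4·t^6 + 12·t^5 + 30·t^4 + 60·t^3 + 90·t^2 + 90·t + 45)·e^(-2·t)/8 + C, the region integral is ≈ 2.9255 and the full one is 45/8.
This evaluates to P = 0.5201.

P ≈ 0.520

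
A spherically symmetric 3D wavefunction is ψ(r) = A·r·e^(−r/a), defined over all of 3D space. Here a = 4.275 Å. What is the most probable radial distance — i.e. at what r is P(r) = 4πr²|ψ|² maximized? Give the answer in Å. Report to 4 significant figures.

Set d/dr [P(r) = 4πr²|ψ|²] = 0 and solve for r > 0.
This gives r = 2·a.
With a = 4.275, the most probable radial distance is 8.5500 Å.

r ≈ 8.550 Å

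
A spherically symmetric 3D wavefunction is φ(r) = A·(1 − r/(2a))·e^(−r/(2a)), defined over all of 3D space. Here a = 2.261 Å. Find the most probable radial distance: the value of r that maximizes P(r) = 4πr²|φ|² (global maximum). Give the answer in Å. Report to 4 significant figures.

r ≈ 11.84 Å

Differentiate P(r) = 4πr²|φ|² with respect to r and set to zero.
This gives r = a·(√(5) + 3).
With a = 2.261, the most probable radial distance is 11.839 Å.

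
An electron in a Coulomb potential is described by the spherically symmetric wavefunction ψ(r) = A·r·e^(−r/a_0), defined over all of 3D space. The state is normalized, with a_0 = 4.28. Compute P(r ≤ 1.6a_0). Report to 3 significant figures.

P ≈ 0.219

P = ∫ |ψ|² 4πr² dr over r ≤ 1.6a_0.
Normalization gives A² = 1/(3·π·a_0^5).
Substituting u = r/a_0, A², 4π and the length scale all cancel in the ratio: P = ∫_{0}^{1.6} u^4·e^(-2·u) du / ∫_{0}^{∞} u^4·e^(-2·u) du.
Using ∫ u^4·e^(-2·u) du = -(u^4/2 + u^3 + 3·u^2/2 + 3·u/2 + 3/4)·e^(-2·u), the numerator is ≈ 0.16454 and the denominator is 3/4.
This evaluates to P = 0.2194.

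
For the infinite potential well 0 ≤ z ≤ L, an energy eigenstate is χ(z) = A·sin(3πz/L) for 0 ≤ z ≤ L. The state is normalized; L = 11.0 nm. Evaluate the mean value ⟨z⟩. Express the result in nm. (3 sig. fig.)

⟨z⟩ ≈ 5.50 nm

⟨z⟩ = ∫ z |χ|² dz over the full domain.
Using sin²θ = (1 − cos 2θ)/2, the ratio of the moment integral to the normalization integral gives ⟨z⟩ = L/2.
Putting L = 11.0 gives 5.500.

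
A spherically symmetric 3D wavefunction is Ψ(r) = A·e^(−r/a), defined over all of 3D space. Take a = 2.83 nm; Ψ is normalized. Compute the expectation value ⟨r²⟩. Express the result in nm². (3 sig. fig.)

⟨r^2⟩ ≈ 24.0 nm^2

By definition ⟨r²⟩ = ∫ r^2 |Ψ(r)|² 4πr² dr.
With ∫₀^∞ r^4 e^(−αr) dr = 4!/α^5, since the A² factors cancel between numerator and denominator, ⟨r²⟩ = 3·a^2.
With a = 2.83, ⟨r^2⟩ = 24.03.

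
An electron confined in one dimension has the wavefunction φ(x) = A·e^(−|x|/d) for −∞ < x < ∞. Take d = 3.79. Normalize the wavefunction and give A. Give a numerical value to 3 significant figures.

Require ∫ |φ|² dx = 1 over the whole domain.
The integral (without the A² prefactor) comes out to d.
So A² = (d)^(−1).
Substituting d = 3.79 gives A² = 0.2639, so A = 0.5137.

A ≈ 0.514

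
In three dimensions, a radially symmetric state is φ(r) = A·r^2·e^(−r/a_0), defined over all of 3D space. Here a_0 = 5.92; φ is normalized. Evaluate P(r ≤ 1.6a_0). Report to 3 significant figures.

P ≈ 0.0446

P = ∫ |φ|² 4πr² dr over r ≤ 1.6a_0.
The full normalization integral is A²·[45·π·a_0^7/2] = 1, fixing A².
In terms of u = r/a_0 (A², 4π and the length scale all cancel between numerator and denominator), P = [∫_{0}^{1.6} u^6·e^(-2·u) du] / [∫_{0}^{∞} u^6·e^(-2·u) du].
With ∫ u^6·e^(-2·u) du = -(4·u^6 + 12·u^5 + 30·u^4 + 60·u^3 + 90·u^2 + 90·u + 45)·e^(-2·u)/8 + C, the region integral is ≈ 0.25098 and the full one is 45/8.
Taking the ratio yields P = 0.04462.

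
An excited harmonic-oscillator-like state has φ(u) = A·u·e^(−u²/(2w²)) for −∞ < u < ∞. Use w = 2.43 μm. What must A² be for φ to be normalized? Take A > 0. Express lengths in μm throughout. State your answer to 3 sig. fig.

Require ∫ |φ|² du = 1 over the whole domain.
Differentiating ∫e^(−αu²) du = √(π/α) under α to get the higher moments, the integral (without the A² prefactor) comes out to √(π)·w^3/2.
Hence A² = 1/[√(π)·w^3/2].
Substituting w = 2.43 gives A² = 0.07864, so A = 0.2804.

A^2 ≈ 0.0786 μm^(-3)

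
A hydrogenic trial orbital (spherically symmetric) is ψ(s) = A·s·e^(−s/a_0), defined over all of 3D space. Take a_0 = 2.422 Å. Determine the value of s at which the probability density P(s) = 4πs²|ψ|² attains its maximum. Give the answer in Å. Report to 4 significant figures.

Differentiate P(s) = 4πs²|ψ|² with respect to s and set to zero.
This gives s = 2·a_0.
With a_0 = 2.422, the most probable radial distance is 4.8440 Å.

s ≈ 4.844 Å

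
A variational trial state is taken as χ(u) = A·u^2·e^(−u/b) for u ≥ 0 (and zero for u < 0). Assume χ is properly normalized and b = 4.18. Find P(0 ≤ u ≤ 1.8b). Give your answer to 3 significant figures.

P ≈ 0.294

P = ∫_{0}^{1.8b} |χ(u)|² du.
The normalization integral ∫|χ|²du over the whole domain equals 3·b^5/4·A², and A² cancels in the ratio.
Substituting t = u/b, A² and the length scale cancel in the ratio: P = ∫_{0}^{1.8} t^4·e^(-2·t) dt / ∫_{0}^{∞} t^4·e^(-2·t) dt.
With ∫ t^4·e^(-2·t) dt = -(t^4/2 + t^3 + 3·t^2/2 + 3·t/2 + 3/4)·e^(-2·t) + C, the region integral is ≈ 0.22017 and the full one is 3/4.
The result is P = 0.2936.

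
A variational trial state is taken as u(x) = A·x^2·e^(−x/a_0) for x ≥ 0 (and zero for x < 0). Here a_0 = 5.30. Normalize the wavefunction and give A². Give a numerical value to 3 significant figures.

The normalization condition is ∫|u|² dx = 1 from 0 to ∞.
∫|u|² dx = A²·(3·a_0^5/4).
With a_0 = 5.30: A² = 0.0003188 and A = 0.01786.

A^2 ≈ 0.000319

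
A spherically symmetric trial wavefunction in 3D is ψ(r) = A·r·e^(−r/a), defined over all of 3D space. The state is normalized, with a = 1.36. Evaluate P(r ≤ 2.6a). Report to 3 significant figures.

Integrate the radial probability density 4πr²|ψ|² over r ≤ 2.6a.
The full normalization integral is A²·[3·π·a^5] = 1, fixing A².
Let u = r/a; then A², 4π and the length scale all cancel, so P = ∫_{0}^{2.6} u^4·e^(-2·u) du ÷ ∫_{0}^{∞} u^4·e^(-2·u) du.
An antiderivative of u^4·e^(-2·u) is -(u^4/2 + u^3 + 3·u^2/2 + 3·u/2 + 3/4)·e^(-2·u); evaluating from 0 to 2.6 gives ≈ 0.44540, while the full integral is 3/4.
This evaluates to P = 0.5939.

P ≈ 0.594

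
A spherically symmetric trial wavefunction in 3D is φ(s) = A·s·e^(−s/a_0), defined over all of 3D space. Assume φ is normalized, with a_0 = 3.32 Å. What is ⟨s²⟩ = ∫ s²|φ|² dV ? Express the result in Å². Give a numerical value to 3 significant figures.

By definition ⟨s²⟩ = ∫ s^2 |φ(s)|² 4πs² ds.
Evaluating both integrals, ⟨s²⟩ = 15·a_0^2/2.
With a_0 = 3.32, ⟨s^2⟩ = 82.67.

⟨s^2⟩ ≈ 82.7 Å^2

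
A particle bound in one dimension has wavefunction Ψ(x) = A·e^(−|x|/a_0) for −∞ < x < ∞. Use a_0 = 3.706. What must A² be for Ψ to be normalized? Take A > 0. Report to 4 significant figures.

A^2 ≈ 0.2698

The normalization condition is ∫|Ψ|² dx = 1 from −∞ to ∞.
∫|Ψ|² dx = A²·(a_0).
With a_0 = 3.706: A² = 0.26983 and A = 0.51945.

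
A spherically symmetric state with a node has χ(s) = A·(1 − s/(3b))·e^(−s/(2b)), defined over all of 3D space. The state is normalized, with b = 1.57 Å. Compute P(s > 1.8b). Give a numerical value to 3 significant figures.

P = ∫ |χ|² 4πs² ds over s > 1.8b.
Normalization gives A² = 1/(8·π·b^3/3).
Substituting u = s/b, A², 4π and the length scale all cancel in the ratio: P = ∫_{1.8}^{∞} u^2·(1 - u/3)^2·e^(-u) du / ∫_{0}^{∞} u^2·(1 - u/3)^2·e^(-u) du.
With ∫ u^2·(1 - u/3)^2·e^(-u) du = (-u^4 + 2·u^3 - 3·u^2 - 6·u - 6)·e^(-u)/9 + C, the region integral is 5282·e^(-9/5)/1875 and the full one is 2/3.
This evaluates to P = 0.6985.

P ≈ 0.698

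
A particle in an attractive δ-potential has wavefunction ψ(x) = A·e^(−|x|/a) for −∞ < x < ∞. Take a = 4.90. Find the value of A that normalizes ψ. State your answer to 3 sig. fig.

A ≈ 0.452

Normalization requires ∫|ψ|² dx = 1, integrated from −∞ to ∞.
Recall ∫₀^∞ x^m e^(−x/β) dx = m!·β^(m+1), the integral (without the A² prefactor) comes out to a.
So A² = (a)^(−1).
Substituting a = 4.90 gives A² = 0.2041, so A = 0.4518.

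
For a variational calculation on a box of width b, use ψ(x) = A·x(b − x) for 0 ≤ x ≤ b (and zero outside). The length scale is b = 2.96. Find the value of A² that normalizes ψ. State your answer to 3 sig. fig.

We need A² ∫|f|² dx = 1, taking the integral from 0 to b.
The integral (without the A² prefactor) comes out to b^5/30.
Hence A² = 1/[b^5/30].
With b = 2.96: A² = 0.1320 and A = 0.3634.

A^2 ≈ 0.132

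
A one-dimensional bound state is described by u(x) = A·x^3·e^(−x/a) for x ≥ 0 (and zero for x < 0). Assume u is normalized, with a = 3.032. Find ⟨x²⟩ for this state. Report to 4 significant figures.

By definition ⟨x²⟩ = ∫ x^2 |u(x)|² dx.
Recall ∫₀^∞ x^m e^(−x/β) dx = m!·β^(m+1), evaluating both integrals, ⟨x²⟩ = 14·a^2.
With a = 3.032, ⟨x^2⟩ = 128.70.

⟨x^2⟩ ≈ 128.7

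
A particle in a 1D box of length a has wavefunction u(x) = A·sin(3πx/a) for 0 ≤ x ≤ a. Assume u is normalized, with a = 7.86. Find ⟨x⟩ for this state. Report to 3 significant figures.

The expectation value is the |u|²-weighted average of x: ∫ x|u|² dx.
The ratio of the moment integral to the normalization integral gives ⟨x⟩ = a/2.
With a = 7.86, ⟨x⟩ = 3.930.

⟨x⟩ ≈ 3.93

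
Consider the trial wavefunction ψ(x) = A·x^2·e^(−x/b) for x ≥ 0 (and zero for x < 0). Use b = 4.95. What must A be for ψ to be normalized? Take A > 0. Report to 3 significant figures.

Require ∫ |ψ|² dx = 1 over the whole domain.
The integral (without the A² prefactor) comes out to 3·b^5/4.
So A² = (3·b^5/4)^(−1).
Substituting b = 4.95 gives A² = 0.0004487, so A = 0.02118.

A ≈ 0.0212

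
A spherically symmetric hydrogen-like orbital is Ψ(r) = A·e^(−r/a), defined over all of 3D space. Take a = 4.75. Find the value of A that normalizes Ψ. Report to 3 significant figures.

A ≈ 0.0545

Require ∫ |Ψ|² 4πr² dr = 1 over the whole domain.
The angular integral contributes 4π, leaving ∫₀^∞ r²|Ψ|² dr.
Recall ∫₀^∞ r^m e^(−r/β) dr = m!·β^(m+1), carrying out the integral gives A² · π·a^3.
So A² = (π·a^3)^(−1).
With a = 4.75: A² = 0.002970 and A = 0.05450.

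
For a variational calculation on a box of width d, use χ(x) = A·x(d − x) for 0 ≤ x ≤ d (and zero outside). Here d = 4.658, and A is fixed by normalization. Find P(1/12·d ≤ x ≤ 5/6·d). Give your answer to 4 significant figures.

P ≈ 0.9594

P = ∫_{1/12·d}^{5/6·d} |χ(x)|² dx.
The normalization integral ∫|χ|²dx over the whole domain equals d^5/30·A², and A² cancels in the ratio.
In terms of u = x/d (A² and the length scale cancel between numerator and denominator), P = [∫_{1/12}^{5/6} u^2·(1 - u)^2 du] / [∫_{0}^{1} u^2·(1 - u)^2 du].
An antiderivative of u^2·(1 - u)^2 is u^3·(6·u^2 - 15·u + 10)/30; evaluating from 1/12 to 5/6 gives ≈ 0.0319806, while the full integral is 1/30.
This works out to P = 4421/4608.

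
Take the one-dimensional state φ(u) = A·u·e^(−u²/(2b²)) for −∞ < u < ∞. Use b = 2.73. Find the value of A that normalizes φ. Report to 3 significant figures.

Normalization requires ∫|φ|² du = 1, integrated from −∞ to ∞.
∫|φ|² du = A²·(√(π)·b^3/2).
Substituting b = 2.73 gives A² = 0.05546, so A = 0.2355.

A ≈ 0.235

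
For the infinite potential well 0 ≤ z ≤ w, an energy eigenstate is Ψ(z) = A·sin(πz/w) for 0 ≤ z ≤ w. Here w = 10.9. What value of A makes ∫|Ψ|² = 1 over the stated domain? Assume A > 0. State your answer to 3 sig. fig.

Require ∫ |Ψ|² dz = 1 over the whole domain.
Using sin²θ = (1 − cos 2θ)/2, carrying out the integral gives A² · w/2.
Hence A² = 1/[w/2].
With w = 10.9: A² = 0.1835 and A = 0.4284.

A ≈ 0.428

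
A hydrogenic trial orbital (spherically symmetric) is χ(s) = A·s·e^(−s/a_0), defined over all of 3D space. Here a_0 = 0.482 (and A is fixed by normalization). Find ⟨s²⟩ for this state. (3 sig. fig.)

⟨s^2⟩ ≈ 1.74

The expectation value is the |χ|²-weighted average of s^2: ∫ s^2|χ|² 4πs² ds.
Recall ∫₀^∞ s^m e^(−s/β) ds = m!·β^(m+1), the ratio of the moment integral to the normalization integral gives ⟨s²⟩ = 15·a_0^2/2.
With a_0 = 0.482, ⟨s^2⟩ = 1.742.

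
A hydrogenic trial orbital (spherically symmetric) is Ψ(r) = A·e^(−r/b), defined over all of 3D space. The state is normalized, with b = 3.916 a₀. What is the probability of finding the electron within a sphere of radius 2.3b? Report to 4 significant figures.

P ≈ 0.8374

With dV = 4πr²dr, the probability is ∫|Ψ|² dV over r ≤ 2.3b.
The full normalization integral is A²·[π·b^3] = 1, fixing A².
In terms of u = r/b (A², 4π and the length scale all cancel between numerator and denominator), P = [∫_{0}^{2.3} u^2·e^(-2·u) du] / [∫_{0}^{∞} u^2·e^(-2·u) du].
Using ∫ u^2·e^(-2·u) du = -(2·u^2 + 2·u + 1)·e^(-2·u)/4, the numerator is 1/4 - 809·e^(-23/5)/200 and the denominator is 1/4.
Taking the ratio yields P = 0.83736.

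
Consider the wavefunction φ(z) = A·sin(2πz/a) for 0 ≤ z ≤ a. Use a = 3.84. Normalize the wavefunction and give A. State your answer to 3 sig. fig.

A ≈ 0.722

Normalization requires ∫|φ|² dz = 1, integrated from 0 to a.
With ∫₀^a sin²(nπz/a) dz = a/2, ∫|φ|² dz = A²·(a/2).
Setting this equal to 1 gives A² = 1/(a/2).
Substituting a = 3.84 gives A² = 0.5208, so A = 0.7217.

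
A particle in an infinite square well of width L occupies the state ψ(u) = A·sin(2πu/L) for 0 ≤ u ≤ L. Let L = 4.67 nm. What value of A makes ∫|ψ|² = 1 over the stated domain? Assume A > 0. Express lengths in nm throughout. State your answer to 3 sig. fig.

Require ∫ |ψ|² du = 1 over the whole domain.
Carrying out the integral gives A² · L/2.
Hence A² = 1/[L/2].
With L = 4.67: A² = 0.4283 and A = 0.6544.

A ≈ 0.654 nm^(-1/2)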